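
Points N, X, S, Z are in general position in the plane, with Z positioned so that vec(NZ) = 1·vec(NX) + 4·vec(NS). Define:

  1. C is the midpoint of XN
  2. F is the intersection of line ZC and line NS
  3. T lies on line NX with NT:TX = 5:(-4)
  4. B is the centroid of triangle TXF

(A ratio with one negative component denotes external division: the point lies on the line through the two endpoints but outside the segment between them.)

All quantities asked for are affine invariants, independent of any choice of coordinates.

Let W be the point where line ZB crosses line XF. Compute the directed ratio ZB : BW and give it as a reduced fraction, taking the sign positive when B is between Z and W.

Set N = (0, 0), X = (1, 0), S = (0, 1), Z = (1, 4); any affine frame gives the same invariant.
1. C is the midpoint of XN ⇒ C = (1/2, 0)
2. F is the intersection of line ZC and line NS ⇒ F = (0, -4)
3. T lies on line NX with NT:TX = 5:(-4) ⇒ T = (5, 0)
4. B is the centroid of triangle TXF ⇒ B = (2, -4/3)
line ZB meets XF at W = (10/7, 12/7)
B = Z + t·(W−Z) with t = 7/3, so ZB:BW = 7/3:-4/3

ZB:BW = -7/4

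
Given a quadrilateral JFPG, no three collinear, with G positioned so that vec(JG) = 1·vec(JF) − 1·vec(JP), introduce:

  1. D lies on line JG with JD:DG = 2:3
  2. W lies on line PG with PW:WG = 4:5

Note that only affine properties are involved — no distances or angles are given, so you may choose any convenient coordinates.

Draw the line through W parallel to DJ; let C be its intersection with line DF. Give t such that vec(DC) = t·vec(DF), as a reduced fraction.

Work in coordinates with J = (0, 0), F = (1, 0), P = (0, 1), G = (1, -1).
1. D lies on line JG with JD:DG = 2:3 ⇒ D = (2/5, -2/5)
2. W lies on line PG with PW:WG = 4:5 ⇒ W = (4/9, 1/9)
through W parallel to DJ: direction (-2/5, 2/5); meets DF at C = (11/15, -8/45)
C = D + t·(F−D) with t = 5/9

t = 5/9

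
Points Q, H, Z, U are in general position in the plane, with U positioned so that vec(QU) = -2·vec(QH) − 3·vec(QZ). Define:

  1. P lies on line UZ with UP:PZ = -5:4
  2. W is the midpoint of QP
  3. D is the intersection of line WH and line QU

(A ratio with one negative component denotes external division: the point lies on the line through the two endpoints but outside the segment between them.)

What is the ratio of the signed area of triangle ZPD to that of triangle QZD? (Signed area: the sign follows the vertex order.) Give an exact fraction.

Choose coordinates Q = (0, 0), H = (1, 0), Z = (0, 1), U = (-2, -3).
1. P lies on line UZ with UP:PZ = -5:4 ⇒ P = (8, 17)
2. W is the midpoint of QP ⇒ W = (4, 17/2)
3. D is the intersection of line WH and line QU ⇒ D = (17/8, 51/16)
2·[ZPD] = -33/2, 2·[QZD] = -17/8
[ZPD]:[QZD] = -33/2:-17/8 = 132/17

[ZPD]:[QZD] = 132/17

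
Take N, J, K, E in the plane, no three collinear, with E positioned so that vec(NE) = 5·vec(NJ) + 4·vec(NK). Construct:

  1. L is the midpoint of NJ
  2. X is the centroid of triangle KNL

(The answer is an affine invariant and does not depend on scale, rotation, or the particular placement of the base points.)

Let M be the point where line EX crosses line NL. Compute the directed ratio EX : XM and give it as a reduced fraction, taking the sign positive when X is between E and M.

EX:XM = 11

Set N = (0, 0), J = (1, 0), K = (0, 1), E = (5, 4); any affine frame gives the same invariant.
1. L is the midpoint of NJ ⇒ L = (1/2, 0)
2. X is the centroid of triangle KNL ⇒ X = (1/6, 1/3)
line EX meets NL at M = (-3/11, 0)
X = E + t·(M−E) with t = 11/12, so EX:XM = 11/12:1/12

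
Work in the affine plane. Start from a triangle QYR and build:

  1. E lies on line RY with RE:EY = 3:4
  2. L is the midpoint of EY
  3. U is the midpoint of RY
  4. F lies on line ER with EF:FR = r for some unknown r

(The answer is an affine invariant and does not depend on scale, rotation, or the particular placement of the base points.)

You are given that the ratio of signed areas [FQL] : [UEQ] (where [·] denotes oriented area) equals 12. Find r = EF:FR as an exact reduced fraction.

r = -4

Work in coordinates with Q = (0, 0), Y = (1, 0), R = (0, 1).
1. E lies on line RY with RE:EY = 3:4 ⇒ E = (3/7, 4/7)
2. L is the midpoint of EY ⇒ L = (5/7, 2/7)
3. U is the midpoint of RY ⇒ U = (1/2, 1/2)
4. With EF:FR = r, write λ = r/(r+1) so F = E + λ·(R−E); F is affine-linear in λ
Every point depending on F is an affine combination of F and λ-independent points, so each such coordinate is linear in λ; the λ² term in each signed area is a multiple of (R−E)×(R−E) = 0, so 2·[FQL] and 2·[UEQ] are each linear in λ. Evaluating at λ=0 and λ=1:
  2·[FQL] = 3/7·λ + 2/7,   2·[UEQ] = 1/14
So [FQL]:[UEQ] = (3/7·λ + 2/7) / (1/14). Setting this equal to 12:
  3/7·λ + 2/7 = 12·(1/14)  ⇒  λ = 4/3
Then r = λ/(1−λ) = (4/3)/(-1/3) = -4. Check: with r = -4, F = (-1/7, 8/7) and [FQL]:[UEQ] = 12 as required.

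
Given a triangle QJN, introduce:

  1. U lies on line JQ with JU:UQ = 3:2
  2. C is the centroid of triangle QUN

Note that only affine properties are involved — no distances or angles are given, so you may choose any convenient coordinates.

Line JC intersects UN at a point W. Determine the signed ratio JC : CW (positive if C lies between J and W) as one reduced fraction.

JC:CW = -11/2

Set Q = (0, 0), J = (1, 0), N = (0, 1); any affine frame gives the same invariant.
1. U lies on line JQ with JU:UQ = 3:2 ⇒ U = (2/5, 0)
2. C is the centroid of triangle QUN ⇒ C = (2/15, 1/3)
line JC meets UN at W = (16/55, 3/11)
C = J + t·(W−J) with t = 11/9, so JC:CW = 11/9:-2/9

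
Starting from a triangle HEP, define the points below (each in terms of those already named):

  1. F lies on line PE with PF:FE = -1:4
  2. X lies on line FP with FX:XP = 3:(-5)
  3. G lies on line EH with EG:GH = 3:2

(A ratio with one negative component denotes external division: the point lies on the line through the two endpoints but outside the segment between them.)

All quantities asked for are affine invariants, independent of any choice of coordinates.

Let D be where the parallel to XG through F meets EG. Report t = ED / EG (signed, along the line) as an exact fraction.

Set H = (0, 0), E = (1, 0), P = (0, 1); any affine frame gives the same invariant.
1. F lies on line PE with PF:FE = -1:4 ⇒ F = (-1/3, 4/3)
2. X lies on line FP with FX:XP = 3:(-5) ⇒ X = (-5/6, 11/6)
3. G lies on line EH with EG:GH = 3:2 ⇒ G = (2/5, 0)
through F parallel to XG: direction (37/30, -11/6); meets EG at D = (31/55, 0)
D = E + t·(G−E) with t = 8/11

t = 8/11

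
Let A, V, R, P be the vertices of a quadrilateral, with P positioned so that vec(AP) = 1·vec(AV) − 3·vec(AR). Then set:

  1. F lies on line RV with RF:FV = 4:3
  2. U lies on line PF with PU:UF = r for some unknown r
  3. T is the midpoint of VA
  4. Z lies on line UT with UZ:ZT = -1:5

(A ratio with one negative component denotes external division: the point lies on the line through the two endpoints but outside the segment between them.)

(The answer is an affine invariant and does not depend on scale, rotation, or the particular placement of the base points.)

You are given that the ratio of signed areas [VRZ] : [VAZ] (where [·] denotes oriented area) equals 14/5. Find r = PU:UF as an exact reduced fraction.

Work in coordinates with A = (0, 0), V = (1, 0), R = (0, 1), P = (1, -3).
1. F lies on line RV with RF:FV = 4:3 ⇒ F = (4/7, 3/7)
2. With PU:UF = r, write λ = r/(r+1) so U = P + λ·(F−P); U is affine-linear in λ
3. T is the midpoint of VA ⇒ T = (1/2, 0)
4. Z lies on line UT with UZ:ZT = -1:5 ⇒ Z is an affine combination of earlier points and hence also affine-linear in λ
Every point depending on U is an affine combination of U and λ-independent points, so each such coordinate is linear in λ; the λ² term in each signed area is a multiple of (F−P)×(F−P) = 0, so 2·[VRZ] and 2·[VAZ] are each linear in λ. Evaluating at λ=0 and λ=1:
  2·[VRZ] = -15/4·λ + 29/8,   2·[VAZ] = -30/7·λ + 15/4
So [VRZ]:[VAZ] = (-15/4·λ + 29/8) / (-30/7·λ + 15/4). Setting this equal to 14/5:
  -15/4·λ + 29/8 = 14/5·(-30/7·λ + 15/4)  ⇒  λ = 5/6
Then r = λ/(1−λ) = (5/6)/(1/6) = 5. Check: with r = 5, U = (9/14, -1/7) and [VRZ]:[VAZ] = 14/5 as required.

r = 5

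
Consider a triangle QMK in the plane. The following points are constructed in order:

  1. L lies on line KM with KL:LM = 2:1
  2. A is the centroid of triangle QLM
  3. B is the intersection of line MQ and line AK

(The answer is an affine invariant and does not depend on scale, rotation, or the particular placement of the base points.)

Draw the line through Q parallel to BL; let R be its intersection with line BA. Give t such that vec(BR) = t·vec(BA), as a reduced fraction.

Choose coordinates Q = (0, 0), M = (1, 0), K = (0, 1).
1. L lies on line KM with KL:LM = 2:1 ⇒ L = (2/3, 1/3)
2. A is the centroid of triangle QLM ⇒ A = (5/9, 1/9)
3. B is the intersection of line MQ and line AK ⇒ B = (5/8, 0)
through Q parallel to BL: direction (1/24, 1/3); meets BA at R = (5/48, 5/6)
R = B + t·(A−B) with t = 15/2

t = 15/2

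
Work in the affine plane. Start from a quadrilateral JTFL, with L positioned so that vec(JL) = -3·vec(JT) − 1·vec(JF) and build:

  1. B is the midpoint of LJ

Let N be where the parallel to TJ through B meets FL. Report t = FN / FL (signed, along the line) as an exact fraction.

t = 3/4

Choose coordinates J = (0, 0), T = (1, 0), F = (0, 1), L = (-3, -1).
1. B is the midpoint of LJ ⇒ B = (-3/2, -1/2)
through B parallel to TJ: direction (-1, 0); meets FL at N = (-9/4, -1/2)
N = F + t·(L−F) with t = 3/4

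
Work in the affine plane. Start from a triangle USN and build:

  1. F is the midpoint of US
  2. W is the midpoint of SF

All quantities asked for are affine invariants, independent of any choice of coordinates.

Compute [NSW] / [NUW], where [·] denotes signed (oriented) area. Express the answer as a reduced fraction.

[NSW]:[NUW] = -1/3

Assign U = (0, 0), S = (1, 0), N = (0, 1) — the answer is frame-independent, so this choice is without loss of generality.
1. F is the midpoint of US ⇒ F = (1/2, 0)
2. W is the midpoint of SF ⇒ W = (3/4, 0)
2·[NSW] = -1/4, 2·[NUW] = 3/4
[NSW]:[NUW] = -1/4:3/4 = -1/3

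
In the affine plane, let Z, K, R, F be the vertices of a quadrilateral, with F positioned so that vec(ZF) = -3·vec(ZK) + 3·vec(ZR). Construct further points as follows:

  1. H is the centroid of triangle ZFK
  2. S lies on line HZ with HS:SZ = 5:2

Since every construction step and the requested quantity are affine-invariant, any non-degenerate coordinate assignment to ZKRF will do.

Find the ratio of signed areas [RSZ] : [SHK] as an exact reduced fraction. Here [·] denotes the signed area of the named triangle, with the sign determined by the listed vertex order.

Choose coordinates Z = (0, 0), K = (1, 0), R = (0, 1), F = (-3, 3).
1. H is the centroid of triangle ZFK ⇒ H = (-2/3, 1)
2. S lies on line HZ with HS:SZ = 5:2 ⇒ S = (-4/21, 2/7)
2·[RSZ] = 4/21, 2·[SHK] = -5/7
[RSZ]:[SHK] = 4/21:-5/7 = -4/15

[RSZ]:[SHK] = -4/15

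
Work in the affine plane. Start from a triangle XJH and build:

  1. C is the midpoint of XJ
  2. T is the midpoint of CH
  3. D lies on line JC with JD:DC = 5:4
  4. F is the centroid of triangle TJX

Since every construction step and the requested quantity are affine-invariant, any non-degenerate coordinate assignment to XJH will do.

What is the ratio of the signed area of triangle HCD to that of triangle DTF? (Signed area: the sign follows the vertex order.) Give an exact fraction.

Assign X = (0, 0), J = (1, 0), H = (0, 1) — the answer is frame-independent, so this choice is without loss of generality.
1. C is the midpoint of XJ ⇒ C = (1/2, 0)
2. T is the midpoint of CH ⇒ T = (1/4, 1/2)
3. D lies on line JC with JD:DC = 5:4 ⇒ D = (13/18, 0)
4. F is the centroid of triangle TJX ⇒ F = (5/12, 1/6)
2·[HCD] = 2/9, 2·[DTF] = 2/27
[HCD]:[DTF] = 2/9:2/27 = 3

[HCD]:[DTF] = 3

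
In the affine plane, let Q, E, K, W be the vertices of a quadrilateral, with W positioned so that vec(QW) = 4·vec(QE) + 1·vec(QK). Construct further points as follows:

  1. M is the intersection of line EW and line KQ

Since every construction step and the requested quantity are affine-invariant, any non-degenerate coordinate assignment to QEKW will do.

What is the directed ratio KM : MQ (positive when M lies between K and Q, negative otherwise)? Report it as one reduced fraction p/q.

Work in coordinates with Q = (0, 0), E = (1, 0), K = (0, 1), W = (4, 1).
1. M is the intersection of line EW and line KQ ⇒ M = (0, -1/3)
M = K + t·(Q−K) with t = 4/3, so KM:MQ = t:(1−t) = 4/3:-1/3

KM:MQ = -4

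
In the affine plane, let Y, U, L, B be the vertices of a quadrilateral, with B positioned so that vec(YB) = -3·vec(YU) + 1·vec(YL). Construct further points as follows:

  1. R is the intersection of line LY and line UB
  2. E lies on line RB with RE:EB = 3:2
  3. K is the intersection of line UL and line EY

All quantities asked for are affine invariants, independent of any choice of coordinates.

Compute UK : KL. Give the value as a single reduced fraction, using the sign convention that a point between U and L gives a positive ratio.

Assign Y = (0, 0), U = (1, 0), L = (0, 1), B = (-3, 1) — the answer is frame-independent, so this choice is without loss of generality.
1. R is the intersection of line LY and line UB ⇒ R = (0, 1/4)
2. E lies on line RB with RE:EB = 3:2 ⇒ E = (-9/5, 7/10)
3. K is the intersection of line UL and line EY ⇒ K = (18/11, -7/11)
K = U + t·(L−U) with t = -7/11, so UK:KL = t:(1−t) = -7/11:18/11

UK:KL = -7/18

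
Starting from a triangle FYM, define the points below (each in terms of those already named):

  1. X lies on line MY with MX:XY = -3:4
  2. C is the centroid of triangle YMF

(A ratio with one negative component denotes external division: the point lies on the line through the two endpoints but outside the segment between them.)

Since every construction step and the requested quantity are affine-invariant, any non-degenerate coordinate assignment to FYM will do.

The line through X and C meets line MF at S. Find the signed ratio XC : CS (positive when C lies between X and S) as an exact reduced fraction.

Choose coordinates F = (0, 0), Y = (1, 0), M = (0, 1).
1. X lies on line MY with MX:XY = -3:4 ⇒ X = (-3, 4)
2. C is the centroid of triangle YMF ⇒ C = (1/3, 1/3)
line XC meets MF at S = (0, 7/10)
C = X + t·(S−X) with t = 10/9, so XC:CS = 10/9:-1/9

XC:CS = -10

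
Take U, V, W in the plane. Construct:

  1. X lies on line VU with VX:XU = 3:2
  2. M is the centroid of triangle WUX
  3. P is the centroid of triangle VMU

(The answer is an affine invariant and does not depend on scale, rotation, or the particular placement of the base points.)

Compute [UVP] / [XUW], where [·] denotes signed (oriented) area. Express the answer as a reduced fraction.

Set U = (0, 0), V = (1, 0), W = (0, 1); any affine frame gives the same invariant.
1. X lies on line VU with VX:XU = 3:2 ⇒ X = (2/5, 0)
2. M is the centroid of triangle WUX ⇒ M = (2/15, 1/3)
3. P is the centroid of triangle VMU ⇒ P = (17/45, 1/9)
2·[UVP] = 1/9, 2·[XUW] = -2/5
[UVP]:[XUW] = 1/9:-2/5 = -5/18

[UVP]:[XUW] = -5/18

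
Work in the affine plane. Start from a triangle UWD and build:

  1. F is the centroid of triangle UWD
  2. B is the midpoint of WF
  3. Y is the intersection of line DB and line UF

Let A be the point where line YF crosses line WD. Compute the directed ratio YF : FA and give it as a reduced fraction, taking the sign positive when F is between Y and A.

Assign U = (0, 0), W = (1, 0), D = (0, 1) — the answer is frame-independent, so this choice is without loss of generality.
1. F is the centroid of triangle UWD ⇒ F = (1/3, 1/3)
2. B is the midpoint of WF ⇒ B = (2/3, 1/6)
3. Y is the intersection of line DB and line UF ⇒ Y = (4/9, 4/9)
line YF meets WD at A = (1/2, 1/2)
F = Y + t·(A−Y) with t = -2, so YF:FA = -2:3

YF:FA = -2/3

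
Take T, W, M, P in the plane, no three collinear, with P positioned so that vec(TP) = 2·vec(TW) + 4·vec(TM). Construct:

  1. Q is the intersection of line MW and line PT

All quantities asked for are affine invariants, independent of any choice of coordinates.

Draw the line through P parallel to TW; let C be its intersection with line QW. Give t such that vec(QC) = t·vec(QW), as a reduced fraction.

t = -5

Assign T = (0, 0), W = (1, 0), M = (0, 1), P = (2, 4) — the answer is frame-independent, so this choice is without loss of generality.
1. Q is the intersection of line MW and line PT ⇒ Q = (1/3, 2/3)
through P parallel to TW: direction (1, 0); meets QW at C = (-3, 4)
C = Q + t·(W−Q) with t = -5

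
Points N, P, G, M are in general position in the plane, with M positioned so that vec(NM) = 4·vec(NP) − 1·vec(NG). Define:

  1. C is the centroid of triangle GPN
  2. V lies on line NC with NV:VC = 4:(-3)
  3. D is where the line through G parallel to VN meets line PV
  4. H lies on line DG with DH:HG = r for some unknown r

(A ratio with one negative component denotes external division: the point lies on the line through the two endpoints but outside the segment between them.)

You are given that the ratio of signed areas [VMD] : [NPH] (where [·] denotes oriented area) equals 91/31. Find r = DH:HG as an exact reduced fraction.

r = 5/2

Assign N = (0, 0), P = (1, 0), G = (0, 1), M = (4, -1) — the answer is frame-independent, so this choice is without loss of generality.
1. C is the centroid of triangle GPN ⇒ C = (1/3, 1/3)
2. V lies on line NC with NV:VC = 4:(-3) ⇒ V = (4/3, 4/3)
3. D is where the line through G parallel to VN meets line PV ⇒ D = (5/3, 8/3)
4. With DH:HG = r, write λ = r/(r+1) so H = D + λ·(G−D); H is affine-linear in λ
Every point depending on H is an affine combination of H and λ-independent points, so each such coordinate is linear in λ; the λ² term in each signed area is a multiple of (G−D)×(G−D) = 0, so 2·[VMD] and 2·[NPH] are each linear in λ. Evaluating at λ=0 and λ=1:
  2·[VMD] = 13/3,   2·[NPH] = -5/3·λ + 8/3
So [VMD]:[NPH] = (13/3) / (-5/3·λ + 8/3). Setting this equal to 91/31:
  13/3 = 91/31·(-5/3·λ + 8/3)  ⇒  λ = 5/7
Then r = λ/(1−λ) = (5/7)/(2/7) = 5/2. Check: with r = 5/2, H = (10/21, 31/21) and [VMD]:[NPH] = 91/31 as required.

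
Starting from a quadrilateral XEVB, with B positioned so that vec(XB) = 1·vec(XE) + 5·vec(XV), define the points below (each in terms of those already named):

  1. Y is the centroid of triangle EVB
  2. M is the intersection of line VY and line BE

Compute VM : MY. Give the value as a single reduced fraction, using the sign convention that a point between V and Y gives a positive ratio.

Choose coordinates X = (0, 0), E = (1, 0), V = (0, 1), B = (1, 5).
1. Y is the centroid of triangle EVB ⇒ Y = (2/3, 2)
2. M is the intersection of line VY and line BE ⇒ M = (1, 5/2)
M = V + t·(Y−V) with t = 3/2, so VM:MY = t:(1−t) = 3/2:-1/2

VM:MY = -3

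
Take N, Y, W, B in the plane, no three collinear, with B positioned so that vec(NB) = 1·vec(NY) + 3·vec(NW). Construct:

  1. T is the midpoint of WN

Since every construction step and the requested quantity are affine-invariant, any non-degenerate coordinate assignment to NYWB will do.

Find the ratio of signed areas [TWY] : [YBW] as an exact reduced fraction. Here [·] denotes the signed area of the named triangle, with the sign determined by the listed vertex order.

[TWY]:[YBW] = -1/6

Work in coordinates with N = (0, 0), Y = (1, 0), W = (0, 1), B = (1, 3).
1. T is the midpoint of WN ⇒ T = (0, 1/2)
2·[TWY] = -1/2, 2·[YBW] = 3
[TWY]:[YBW] = -1/2:3 = -1/6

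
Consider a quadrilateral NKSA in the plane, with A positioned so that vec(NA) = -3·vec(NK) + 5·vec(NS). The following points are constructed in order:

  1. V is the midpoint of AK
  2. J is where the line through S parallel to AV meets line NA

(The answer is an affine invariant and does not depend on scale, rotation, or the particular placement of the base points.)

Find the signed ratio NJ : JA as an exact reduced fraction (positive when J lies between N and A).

NJ:JA = 4

Set N = (0, 0), K = (1, 0), S = (0, 1), A = (-3, 5); any affine frame gives the same invariant.
1. V is the midpoint of AK ⇒ V = (-1, 5/2)
2. J is where the line through S parallel to AV meets line NA ⇒ J = (-12/5, 4)
J = N + t·(A−N) with t = 4/5, so NJ:JA = t:(1−t) = 4/5:1/5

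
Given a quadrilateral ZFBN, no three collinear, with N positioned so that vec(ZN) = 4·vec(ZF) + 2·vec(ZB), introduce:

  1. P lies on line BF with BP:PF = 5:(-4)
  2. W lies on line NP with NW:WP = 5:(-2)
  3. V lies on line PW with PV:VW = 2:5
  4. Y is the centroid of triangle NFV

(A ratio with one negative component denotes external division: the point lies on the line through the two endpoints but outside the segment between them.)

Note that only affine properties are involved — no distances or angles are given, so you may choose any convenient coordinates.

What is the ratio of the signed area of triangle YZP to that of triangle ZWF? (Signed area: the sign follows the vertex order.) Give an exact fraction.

[YZP]:[ZWF] = 263/252

Assign Z = (0, 0), F = (1, 0), B = (0, 1), N = (4, 2) — the answer is frame-independent, so this choice is without loss of generality.
1. P lies on line BF with BP:PF = 5:(-4) ⇒ P = (5, -4)
2. W lies on line NP with NW:WP = 5:(-2) ⇒ W = (17/3, -8)
3. V lies on line PW with PV:VW = 2:5 ⇒ V = (109/21, -36/7)
4. Y is the centroid of triangle NFV ⇒ Y = (214/63, -22/21)
2·[YZP] = 526/63, 2·[ZWF] = 8
[YZP]:[ZWF] = 526/63:8 = 263/252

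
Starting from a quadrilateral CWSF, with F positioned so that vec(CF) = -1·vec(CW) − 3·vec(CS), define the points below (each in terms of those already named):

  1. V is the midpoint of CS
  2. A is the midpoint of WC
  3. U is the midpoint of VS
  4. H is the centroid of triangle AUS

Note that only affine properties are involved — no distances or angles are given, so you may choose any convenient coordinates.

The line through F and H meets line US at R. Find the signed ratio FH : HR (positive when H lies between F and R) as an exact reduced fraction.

Set C = (0, 0), W = (1, 0), S = (0, 1), F = (-1, -3); any affine frame gives the same invariant.
1. V is the midpoint of CS ⇒ V = (0, 1/2)
2. A is the midpoint of WC ⇒ A = (1/2, 0)
3. U is the midpoint of VS ⇒ U = (0, 3/4)
4. H is the centroid of triangle AUS ⇒ H = (1/6, 7/12)
line FH meets US at R = (0, 1/14)
H = F + t·(R−F) with t = 7/6, so FH:HR = 7/6:-1/6

FH:HR = -7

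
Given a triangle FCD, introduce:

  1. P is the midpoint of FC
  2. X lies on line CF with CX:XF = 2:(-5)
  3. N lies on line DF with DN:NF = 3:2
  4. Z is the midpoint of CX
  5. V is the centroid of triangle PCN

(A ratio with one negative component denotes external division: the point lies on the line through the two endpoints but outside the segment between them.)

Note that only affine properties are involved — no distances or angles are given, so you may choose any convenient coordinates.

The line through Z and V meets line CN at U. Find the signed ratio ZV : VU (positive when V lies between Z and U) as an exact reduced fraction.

Work in coordinates with F = (0, 0), C = (1, 0), D = (0, 1).
1. P is the midpoint of FC ⇒ P = (1/2, 0)
2. X lies on line CF with CX:XF = 2:(-5) ⇒ X = (5/3, 0)
3. N lies on line DF with DN:NF = 3:2 ⇒ N = (0, 2/5)
4. Z is the midpoint of CX ⇒ Z = (4/3, 0)
5. V is the centroid of triangle PCN ⇒ V = (1/2, 2/15)
line ZV meets CN at U = (7/9, 4/45)
V = Z + t·(U−Z) with t = 3/2, so ZV:VU = 3/2:-1/2

ZV:VU = -3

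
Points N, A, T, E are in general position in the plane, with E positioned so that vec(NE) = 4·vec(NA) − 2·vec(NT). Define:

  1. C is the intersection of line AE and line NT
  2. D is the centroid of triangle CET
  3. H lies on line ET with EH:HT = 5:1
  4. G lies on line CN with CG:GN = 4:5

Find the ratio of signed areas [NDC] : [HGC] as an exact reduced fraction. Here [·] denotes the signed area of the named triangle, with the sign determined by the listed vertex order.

Work in coordinates with N = (0, 0), A = (1, 0), T = (0, 1), E = (4, -2).
1. C is the intersection of line AE and line NT ⇒ C = (0, 2/3)
2. D is the centroid of triangle CET ⇒ D = (4/3, -1/9)
3. H lies on line ET with EH:HT = 5:1 ⇒ H = (2/3, 1/2)
4. G lies on line CN with CG:GN = 4:5 ⇒ G = (0, 10/27)
2·[NDC] = 8/9, 2·[HGC] = -16/81
[NDC]:[HGC] = 8/9:-16/81 = -9/2

[NDC]:[HGC] = -9/2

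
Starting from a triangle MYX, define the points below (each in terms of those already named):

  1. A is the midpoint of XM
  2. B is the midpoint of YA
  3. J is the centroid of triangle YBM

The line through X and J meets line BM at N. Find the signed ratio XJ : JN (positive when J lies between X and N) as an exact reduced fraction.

XJ:JN = -7

Set M = (0, 0), Y = (1, 0), X = (0, 1); any affine frame gives the same invariant.
1. A is the midpoint of XM ⇒ A = (0, 1/2)
2. B is the midpoint of YA ⇒ B = (1/2, 1/4)
3. J is the centroid of triangle YBM ⇒ J = (1/2, 1/12)
line XJ meets BM at N = (3/7, 3/14)
J = X + t·(N−X) with t = 7/6, so XJ:JN = 7/6:-1/6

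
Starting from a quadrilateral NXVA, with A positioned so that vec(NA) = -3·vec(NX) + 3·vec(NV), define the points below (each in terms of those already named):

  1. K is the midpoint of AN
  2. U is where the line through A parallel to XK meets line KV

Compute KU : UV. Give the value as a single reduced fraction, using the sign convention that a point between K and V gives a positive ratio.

Set N = (0, 0), X = (1, 0), V = (0, 1), A = (-3, 3); any affine frame gives the same invariant.
1. K is the midpoint of AN ⇒ K = (-3/2, 3/2)
2. U is where the line through A parallel to XK meets line KV ⇒ U = (3/4, 3/4)
U = K + t·(V−K) with t = 3/2, so KU:UV = t:(1−t) = 3/2:-1/2

KU:UV = -3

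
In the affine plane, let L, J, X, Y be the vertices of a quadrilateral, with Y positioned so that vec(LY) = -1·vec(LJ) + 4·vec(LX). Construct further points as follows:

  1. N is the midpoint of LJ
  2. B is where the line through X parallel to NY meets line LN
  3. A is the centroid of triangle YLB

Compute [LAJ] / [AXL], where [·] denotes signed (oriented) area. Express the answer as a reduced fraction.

Set L = (0, 0), J = (1, 0), X = (0, 1), Y = (-1, 4); any affine frame gives the same invariant.
1. N is the midpoint of LJ ⇒ N = (1/2, 0)
2. B is where the line through X parallel to NY meets line LN ⇒ B = (3/8, 0)
3. A is the centroid of triangle YLB ⇒ A = (-5/24, 4/3)
2·[LAJ] = -4/3, 2·[AXL] = -5/24
[LAJ]:[AXL] = -4/3:-5/24 = 32/5

[LAJ]:[AXL] = 32/5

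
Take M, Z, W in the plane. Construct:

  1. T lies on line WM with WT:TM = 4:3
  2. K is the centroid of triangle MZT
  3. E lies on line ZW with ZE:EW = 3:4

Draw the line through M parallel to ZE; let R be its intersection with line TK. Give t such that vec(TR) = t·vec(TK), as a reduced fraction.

t = -9

Assign M = (0, 0), Z = (1, 0), W = (0, 1) — the answer is frame-independent, so this choice is without loss of generality.
1. T lies on line WM with WT:TM = 4:3 ⇒ T = (0, 3/7)
2. K is the centroid of triangle MZT ⇒ K = (1/3, 1/7)
3. E lies on line ZW with ZE:EW = 3:4 ⇒ E = (4/7, 3/7)
through M parallel to ZE: direction (-3/7, 3/7); meets TK at R = (-3, 3)
R = T + t·(K−T) with t = -9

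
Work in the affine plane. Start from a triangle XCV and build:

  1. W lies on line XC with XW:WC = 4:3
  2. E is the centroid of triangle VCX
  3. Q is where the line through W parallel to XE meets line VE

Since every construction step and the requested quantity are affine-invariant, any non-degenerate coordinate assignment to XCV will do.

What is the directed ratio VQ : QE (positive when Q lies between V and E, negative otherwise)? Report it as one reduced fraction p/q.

VQ:QE = -11/4

Set X = (0, 0), C = (1, 0), V = (0, 1); any affine frame gives the same invariant.
1. W lies on line XC with XW:WC = 4:3 ⇒ W = (4/7, 0)
2. E is the centroid of triangle VCX ⇒ E = (1/3, 1/3)
3. Q is where the line through W parallel to XE meets line VE ⇒ Q = (11/21, -1/21)
Q = V + t·(E−V) with t = 11/7, so VQ:QE = t:(1−t) = 11/7:-4/7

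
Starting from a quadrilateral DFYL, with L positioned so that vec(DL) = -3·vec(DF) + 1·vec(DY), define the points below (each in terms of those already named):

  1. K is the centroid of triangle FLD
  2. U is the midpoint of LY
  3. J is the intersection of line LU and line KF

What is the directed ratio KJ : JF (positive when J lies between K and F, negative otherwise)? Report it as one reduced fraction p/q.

KJ:JF = -2/3

Set D = (0, 0), F = (1, 0), Y = (0, 1), L = (-3, 1); any affine frame gives the same invariant.
1. K is the centroid of triangle FLD ⇒ K = (-2/3, 1/3)
2. U is the midpoint of LY ⇒ U = (-3/2, 1)
3. J is the intersection of line LU and line KF ⇒ J = (-4, 1)
J = K + t·(F−K) with t = -2, so KJ:JF = t:(1−t) = -2:3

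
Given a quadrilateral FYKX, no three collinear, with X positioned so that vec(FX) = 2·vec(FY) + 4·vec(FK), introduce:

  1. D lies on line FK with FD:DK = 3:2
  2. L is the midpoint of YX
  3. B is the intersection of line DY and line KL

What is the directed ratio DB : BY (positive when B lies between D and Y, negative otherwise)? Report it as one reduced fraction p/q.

DB:BY = -6/25

Set F = (0, 0), Y = (1, 0), K = (0, 1), X = (2, 4); any affine frame gives the same invariant.
1. D lies on line FK with FD:DK = 3:2 ⇒ D = (0, 3/5)
2. L is the midpoint of YX ⇒ L = (3/2, 2)
3. B is the intersection of line DY and line KL ⇒ B = (-6/19, 15/19)
B = D + t·(Y−D) with t = -6/19, so DB:BY = t:(1−t) = -6/19:25/19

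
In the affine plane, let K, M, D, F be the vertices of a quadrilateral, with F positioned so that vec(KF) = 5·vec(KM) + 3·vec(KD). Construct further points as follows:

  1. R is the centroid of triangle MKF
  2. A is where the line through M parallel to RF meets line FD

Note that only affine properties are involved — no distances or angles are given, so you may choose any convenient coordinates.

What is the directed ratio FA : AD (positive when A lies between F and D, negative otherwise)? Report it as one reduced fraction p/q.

Work in coordinates with K = (0, 0), M = (1, 0), D = (0, 1), F = (5, 3).
1. R is the centroid of triangle MKF ⇒ R = (2, 1)
2. A is where the line through M parallel to RF meets line FD ⇒ A = (25/4, 7/2)
A = F + t·(D−F) with t = -1/4, so FA:AD = t:(1−t) = -1/4:5/4

FA:AD = -1/5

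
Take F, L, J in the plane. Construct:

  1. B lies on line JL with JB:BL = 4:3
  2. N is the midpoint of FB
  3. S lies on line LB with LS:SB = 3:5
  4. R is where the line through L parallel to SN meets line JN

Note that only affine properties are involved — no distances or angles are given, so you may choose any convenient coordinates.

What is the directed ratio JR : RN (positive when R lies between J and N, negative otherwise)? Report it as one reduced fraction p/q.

JR:RN = -56/9

Work in coordinates with F = (0, 0), L = (1, 0), J = (0, 1).
1. B lies on line JL with JB:BL = 4:3 ⇒ B = (4/7, 3/7)
2. N is the midpoint of FB ⇒ N = (2/7, 3/14)
3. S lies on line LB with LS:SB = 3:5 ⇒ S = (47/56, 9/56)
4. R is where the line through L parallel to SN meets line JN ⇒ R = (16/47, 3/47)
R = J + t·(N−J) with t = 56/47, so JR:RN = t:(1−t) = 56/47:-9/47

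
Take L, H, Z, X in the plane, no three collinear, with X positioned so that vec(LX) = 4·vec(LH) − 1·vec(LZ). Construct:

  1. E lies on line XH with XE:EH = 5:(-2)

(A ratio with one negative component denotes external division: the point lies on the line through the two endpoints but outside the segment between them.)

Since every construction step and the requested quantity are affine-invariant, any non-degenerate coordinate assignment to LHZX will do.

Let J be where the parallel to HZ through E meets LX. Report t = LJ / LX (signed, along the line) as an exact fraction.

Choose coordinates L = (0, 0), H = (1, 0), Z = (0, 1), X = (4, -1).
1. E lies on line XH with XE:EH = 5:(-2) ⇒ E = (-1, 2/3)
through E parallel to HZ: direction (-1, 1); meets LX at J = (-4/9, 1/9)
J = L + t·(X−L) with t = -1/9

t = -1/9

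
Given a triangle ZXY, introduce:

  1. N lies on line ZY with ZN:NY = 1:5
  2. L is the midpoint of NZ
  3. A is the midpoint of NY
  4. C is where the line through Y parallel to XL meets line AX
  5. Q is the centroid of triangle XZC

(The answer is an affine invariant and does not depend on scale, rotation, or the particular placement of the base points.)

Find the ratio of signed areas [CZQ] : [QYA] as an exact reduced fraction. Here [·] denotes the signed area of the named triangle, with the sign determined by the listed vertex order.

[CZQ]:[QYA] = 77/5

Work in coordinates with Z = (0, 0), X = (1, 0), Y = (0, 1).
1. N lies on line ZY with ZN:NY = 1:5 ⇒ N = (0, 1/6)
2. L is the midpoint of NZ ⇒ L = (0, 1/12)
3. A is the midpoint of NY ⇒ A = (0, 7/12)
4. C is where the line through Y parallel to XL meets line AX ⇒ C = (-5/6, 77/72)
5. Q is the centroid of triangle XZC ⇒ Q = (1/18, 77/216)
2·[CZQ] = 77/216, 2·[QYA] = 5/216
[CZQ]:[QYA] = 77/216:5/216 = 77/5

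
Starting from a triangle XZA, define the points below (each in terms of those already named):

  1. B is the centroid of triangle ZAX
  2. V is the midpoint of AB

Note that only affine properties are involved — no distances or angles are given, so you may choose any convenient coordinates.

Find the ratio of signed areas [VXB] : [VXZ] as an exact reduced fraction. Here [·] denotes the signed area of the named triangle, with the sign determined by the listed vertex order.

[VXB]:[VXZ] = 1/4

Set X = (0, 0), Z = (1, 0), A = (0, 1); any affine frame gives the same invariant.
1. B is the centroid of triangle ZAX ⇒ B = (1/3, 1/3)
2. V is the midpoint of AB ⇒ V = (1/6, 2/3)
2·[VXB] = 1/6, 2·[VXZ] = 2/3
[VXB]:[VXZ] = 1/6:2/3 = 1/4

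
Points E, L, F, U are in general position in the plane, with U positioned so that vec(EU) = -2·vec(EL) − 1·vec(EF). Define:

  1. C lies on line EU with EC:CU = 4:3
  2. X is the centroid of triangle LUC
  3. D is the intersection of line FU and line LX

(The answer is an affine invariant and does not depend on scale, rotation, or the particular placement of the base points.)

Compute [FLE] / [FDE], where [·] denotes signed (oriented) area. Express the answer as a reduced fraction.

Assign E = (0, 0), L = (1, 0), F = (0, 1), U = (-2, -1) — the answer is frame-independent, so this choice is without loss of generality.
1. C lies on line EU with EC:CU = 4:3 ⇒ C = (-8/7, -4/7)
2. X is the centroid of triangle LUC ⇒ X = (-5/7, -11/21)
3. D is the intersection of line FU and line LX ⇒ D = (-47/25, -22/25)
2·[FLE] = -1, 2·[FDE] = 47/25
[FLE]:[FDE] = -1:47/25 = -25/47

[FLE]:[FDE] = -25/47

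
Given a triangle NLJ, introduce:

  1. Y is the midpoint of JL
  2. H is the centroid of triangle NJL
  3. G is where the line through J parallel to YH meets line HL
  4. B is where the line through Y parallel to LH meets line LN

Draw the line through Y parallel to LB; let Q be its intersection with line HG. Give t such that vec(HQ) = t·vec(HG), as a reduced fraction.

t = 1/2

Choose coordinates N = (0, 0), L = (1, 0), J = (0, 1).
1. Y is the midpoint of JL ⇒ Y = (1/2, 1/2)
2. H is the centroid of triangle NJL ⇒ H = (1/3, 1/3)
3. G is where the line through J parallel to YH meets line HL ⇒ G = (-1/3, 2/3)
4. B is where the line through Y parallel to LH meets line LN ⇒ B = (3/2, 0)
through Y parallel to LB: direction (1/2, 0); meets HG at Q = (0, 1/2)
Q = H + t·(G−H) with t = 1/2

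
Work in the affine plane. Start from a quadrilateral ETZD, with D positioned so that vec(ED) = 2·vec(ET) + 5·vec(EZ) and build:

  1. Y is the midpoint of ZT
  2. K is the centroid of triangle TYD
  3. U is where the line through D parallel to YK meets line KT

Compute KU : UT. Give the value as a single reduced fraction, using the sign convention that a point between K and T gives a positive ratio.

KU:UT = -1/2

Set E = (0, 0), T = (1, 0), Z = (0, 1), D = (2, 5); any affine frame gives the same invariant.
1. Y is the midpoint of ZT ⇒ Y = (1/2, 1/2)
2. K is the centroid of triangle TYD ⇒ K = (7/6, 11/6)
3. U is where the line through D parallel to YK meets line KT ⇒ U = (4/3, 11/3)
U = K + t·(T−K) with t = -1, so KU:UT = t:(1−t) = -1:2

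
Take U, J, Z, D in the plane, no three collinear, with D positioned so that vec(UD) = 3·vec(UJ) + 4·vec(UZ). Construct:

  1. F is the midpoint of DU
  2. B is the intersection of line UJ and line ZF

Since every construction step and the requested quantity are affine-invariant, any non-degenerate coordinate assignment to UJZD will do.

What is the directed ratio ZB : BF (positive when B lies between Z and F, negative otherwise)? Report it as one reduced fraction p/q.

ZB:BF = -1/2

Assign U = (0, 0), J = (1, 0), Z = (0, 1), D = (3, 4) — the answer is frame-independent, so this choice is without loss of generality.
1. F is the midpoint of DU ⇒ F = (3/2, 2)
2. B is the intersection of line UJ and line ZF ⇒ B = (-3/2, 0)
B = Z + t·(F−Z) with t = -1, so ZB:BF = t:(1−t) = -1:2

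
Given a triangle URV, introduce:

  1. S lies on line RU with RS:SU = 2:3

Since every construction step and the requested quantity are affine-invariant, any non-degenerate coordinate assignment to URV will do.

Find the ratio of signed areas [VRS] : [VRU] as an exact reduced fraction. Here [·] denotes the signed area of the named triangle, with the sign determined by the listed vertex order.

Work in coordinates with U = (0, 0), R = (1, 0), V = (0, 1).
1. S lies on line RU with RS:SU = 2:3 ⇒ S = (3/5, 0)
2·[VRS] = -2/5, 2·[VRU] = -1
[VRS]:[VRU] = -2/5:-1 = 2/5

[VRS]:[VRU] = 2/5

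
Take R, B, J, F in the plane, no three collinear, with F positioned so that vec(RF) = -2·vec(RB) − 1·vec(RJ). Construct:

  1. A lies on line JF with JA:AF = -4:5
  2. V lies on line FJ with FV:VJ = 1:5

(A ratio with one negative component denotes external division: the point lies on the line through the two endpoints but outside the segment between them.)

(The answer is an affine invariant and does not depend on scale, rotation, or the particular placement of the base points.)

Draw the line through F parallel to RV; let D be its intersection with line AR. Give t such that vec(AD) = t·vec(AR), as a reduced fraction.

Set R = (0, 0), B = (1, 0), J = (0, 1), F = (-2, -1); any affine frame gives the same invariant.
1. A lies on line JF with JA:AF = -4:5 ⇒ A = (8, 9)
2. V lies on line FJ with FV:VJ = 1:5 ⇒ V = (-5/3, -2/3)
through F parallel to RV: direction (-5/3, -2/3); meets AR at D = (-8/29, -9/29)
D = A + t·(R−A) with t = 30/29

t = 30/29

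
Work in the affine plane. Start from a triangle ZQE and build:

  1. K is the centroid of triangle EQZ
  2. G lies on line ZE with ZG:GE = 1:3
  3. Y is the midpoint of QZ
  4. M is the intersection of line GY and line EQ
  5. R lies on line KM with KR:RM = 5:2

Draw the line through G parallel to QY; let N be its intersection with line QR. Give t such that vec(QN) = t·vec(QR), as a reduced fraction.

Work in coordinates with Z = (0, 0), Q = (1, 0), E = (0, 1).
1. K is the centroid of triangle EQZ ⇒ K = (1/3, 1/3)
2. G lies on line ZE with ZG:GE = 1:3 ⇒ G = (0, 1/4)
3. Y is the midpoint of QZ ⇒ Y = (1/2, 0)
4. M is the intersection of line GY and line EQ ⇒ M = (3/2, -1/2)
5. R lies on line KM with KR:RM = 5:2 ⇒ R = (7/6, -11/42)
through G parallel to QY: direction (-1/2, 0); meets QR at N = (37/44, 1/4)
N = Q + t·(R−Q) with t = -21/22

t = -21/22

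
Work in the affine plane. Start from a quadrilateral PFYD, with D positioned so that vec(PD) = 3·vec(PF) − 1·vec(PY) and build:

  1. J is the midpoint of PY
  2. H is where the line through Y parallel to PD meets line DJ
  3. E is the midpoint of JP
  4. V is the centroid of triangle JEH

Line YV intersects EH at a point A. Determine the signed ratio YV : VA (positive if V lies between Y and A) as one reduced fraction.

YV:VA = 8

Assign P = (0, 0), F = (1, 0), Y = (0, 1), D = (3, -1) — the answer is frame-independent, so this choice is without loss of generality.
1. J is the midpoint of PY ⇒ J = (0, 1/2)
2. H is where the line through Y parallel to PD meets line DJ ⇒ H = (-3, 2)
3. E is the midpoint of JP ⇒ E = (0, 1/4)
4. V is the centroid of triangle JEH ⇒ V = (-1, 11/12)
line YV meets EH at A = (-9/8, 29/32)
V = Y + t·(A−Y) with t = 8/9, so YV:VA = 8/9:1/9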